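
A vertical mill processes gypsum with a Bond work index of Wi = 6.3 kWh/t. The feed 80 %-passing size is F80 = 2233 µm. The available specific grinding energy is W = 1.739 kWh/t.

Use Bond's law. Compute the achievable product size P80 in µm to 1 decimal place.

P80 = 420.5 µm

W = 10·Wi·[P80^(−½) − F80^(−½)]
⇒ 1/√P80 = W/(10 Wi) + 1/√F80
  = 1.7390/(10·6.3) + 1/√2233 = 0.027603 + 0.021162 = 0.048765
P80 = (1/0.048765)² = 20.5065² = 420.51 µm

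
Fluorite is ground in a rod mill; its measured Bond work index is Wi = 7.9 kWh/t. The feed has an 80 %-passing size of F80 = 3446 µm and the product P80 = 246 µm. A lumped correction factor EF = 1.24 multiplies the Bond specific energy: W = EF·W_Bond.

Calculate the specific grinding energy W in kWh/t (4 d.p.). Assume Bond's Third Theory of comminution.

W = 4.5770 kWh/t

W_Bond = 10·Wi·(1/√P₈₀ − 1/√F₈₀)
1/√246 = 0.063758;  1/√3446 = 0.017035
W = 10·7.9·(0.063758 − 0.017035) = 3.6911 kWh/t
With EF = 1.24: W = 3.6911·1.24 = 4.5770 kWh/t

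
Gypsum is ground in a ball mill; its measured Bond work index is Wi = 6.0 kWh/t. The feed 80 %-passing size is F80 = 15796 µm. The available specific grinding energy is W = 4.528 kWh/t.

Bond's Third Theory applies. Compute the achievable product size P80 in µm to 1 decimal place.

P80 = 143.7 µm

W = 10·Wi·(P80^(-½) − F80^(-½))
P80^(−½) = W/(10 Wi) + F80^(−½)
  = 4.5280/(10·6.0) + 1/√15796 = 0.075467 + 0.007957 = 0.083423
P80 = (1/0.083423)² = 11.9871² = 143.69 µm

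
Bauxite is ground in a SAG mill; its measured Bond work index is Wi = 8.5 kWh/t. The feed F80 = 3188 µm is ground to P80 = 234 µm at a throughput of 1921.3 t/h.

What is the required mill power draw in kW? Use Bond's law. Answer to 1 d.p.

Bond:  W = 10 Wi (1/√P − 1/√F)
W = 10·8.5·(1/√234 − 1/√3188) = 10·8.5·(0.047661) = 4.0512 kWh/t
P_mill = W·ṁ = 4.0512·1921.3 = 7783.6 kW

P = 7783.6 kW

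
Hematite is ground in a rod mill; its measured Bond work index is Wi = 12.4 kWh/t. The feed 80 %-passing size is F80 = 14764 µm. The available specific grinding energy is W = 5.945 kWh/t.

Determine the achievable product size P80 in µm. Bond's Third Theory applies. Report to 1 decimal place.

P80 = 316.9 µm

W = 10·Wi·(P80^(-½) − F80^(-½))
1/√P80 = 1/√F80 + W/(10·Wi)
  = 5.9450/(10·12.4) + 1/√14764 = 0.047944 + 0.008230 = 0.056174
P80 = (1/0.056174)² = 17.8020² = 316.91 µm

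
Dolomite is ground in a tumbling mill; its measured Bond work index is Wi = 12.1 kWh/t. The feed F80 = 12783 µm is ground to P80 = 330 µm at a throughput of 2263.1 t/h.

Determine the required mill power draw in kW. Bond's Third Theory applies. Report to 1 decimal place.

W = 10·Wi·[P80^(−½) − F80^(−½)]
W = 10·12.1·(1/√330 − 1/√12783) = 10·12.1·(0.046203) = 5.5906 kWh/t
Power = W × throughput = 5.5906 kWh/t × 2263.1 t/h = 12652.1 kW

P = 12652.1 kW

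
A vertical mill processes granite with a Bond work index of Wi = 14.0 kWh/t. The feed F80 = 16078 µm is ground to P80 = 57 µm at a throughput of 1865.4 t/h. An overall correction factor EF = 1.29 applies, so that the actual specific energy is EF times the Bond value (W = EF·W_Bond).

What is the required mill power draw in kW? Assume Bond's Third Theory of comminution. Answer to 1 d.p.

P = 41965.4 kW

W = 10 Wi / √P80 − 10 Wi / √F80
W = 10·14.0·(1/√57 − 1/√16078) = 10·14.0·(0.124567) = 17.4393 kWh/t
With EF = 1.29: W = 17.4393·1.29 = 22.4968 kWh/t
P_mill = W·ṁ = 22.4968·1865.4 = 41965.4 kW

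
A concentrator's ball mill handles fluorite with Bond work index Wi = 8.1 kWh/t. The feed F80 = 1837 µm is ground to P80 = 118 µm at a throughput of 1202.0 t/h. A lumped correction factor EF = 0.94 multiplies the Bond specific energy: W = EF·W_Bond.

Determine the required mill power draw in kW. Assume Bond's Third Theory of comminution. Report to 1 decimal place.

P = 6289.8 kW

W = 10·Wi·(P80^(-½) − F80^(-½))
W = 10·8.1·(1/√118 − 1/√1837) = 10·8.1·(0.068726) = 5.5668 kWh/t
With EF = 0.94: W = 5.5668·0.94 = 5.2328 kWh/t
P_mill = W·ṁ = 5.2328·1202.0 = 6289.8 kW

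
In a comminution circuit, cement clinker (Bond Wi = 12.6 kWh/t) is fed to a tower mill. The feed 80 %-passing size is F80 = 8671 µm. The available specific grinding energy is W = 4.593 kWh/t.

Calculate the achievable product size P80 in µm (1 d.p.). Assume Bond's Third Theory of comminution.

W = 10 Wi (P80^-0.5 − F80^-0.5)
⇒ 1/√P80 = W/(10·Wi) + 1/√F80
  = 4.5930/(10·12.6) + 1/√8671 = 0.036452 + 0.010739 = 0.047191
P80 = (1/0.047191)² = 21.1903² = 449.03 µm

P80 = 449.0 µm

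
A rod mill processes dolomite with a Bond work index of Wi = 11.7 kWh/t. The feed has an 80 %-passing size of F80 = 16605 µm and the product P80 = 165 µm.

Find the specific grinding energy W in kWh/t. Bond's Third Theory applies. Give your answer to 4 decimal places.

W = 10·Wi·(P80^(-½) − F80^(-½))
1/√165 = 0.077850;  1/√16605 = 0.007760
W = 10·11.7·(0.077850 − 0.007760) = 8.2005 kWh/t

W = 8.2005 kWh/t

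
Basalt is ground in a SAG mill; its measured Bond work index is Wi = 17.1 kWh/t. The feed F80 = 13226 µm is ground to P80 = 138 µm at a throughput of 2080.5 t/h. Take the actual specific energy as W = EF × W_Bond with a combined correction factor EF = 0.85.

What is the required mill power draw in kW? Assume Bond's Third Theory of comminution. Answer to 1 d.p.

W_Bond = 10·Wi·(1/√P₈₀ − 1/√F₈₀)
W = 10·17.1·(1/√138 − 1/√13226) = 10·17.1·(0.076430) = 13.0696 kWh/t
Apply correction: 13.0696 × 0.85 = 11.1091 kWh/t
P = W·T = 11.1091·2080.5 = 23112.6 kW

P = 23112.6 kW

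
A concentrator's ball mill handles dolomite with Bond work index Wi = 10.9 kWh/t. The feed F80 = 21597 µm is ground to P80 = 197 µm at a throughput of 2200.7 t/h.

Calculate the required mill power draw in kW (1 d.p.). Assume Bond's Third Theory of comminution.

W = 10·Wi·[P80^(−½) − F80^(−½)]
W = 10·10.9·(1/√197 − 1/√21597) = 10·10.9·(0.064442) = 7.0242 kWh/t
Mill draw = 7.0242 × 2200.7 = 15458.2 kW

P = 15458.2 kW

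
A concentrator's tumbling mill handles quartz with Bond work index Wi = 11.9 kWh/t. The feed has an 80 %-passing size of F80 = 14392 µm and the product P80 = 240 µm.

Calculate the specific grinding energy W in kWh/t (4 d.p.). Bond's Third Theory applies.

W = 10 Wi / √P80 − 10 Wi / √F80
1/√240 = 0.064550;  1/√14392 = 0.008336
W = 10·11.9·(0.064550 − 0.008336) = 6.6895 kWh/t

W = 6.6895 kWh/t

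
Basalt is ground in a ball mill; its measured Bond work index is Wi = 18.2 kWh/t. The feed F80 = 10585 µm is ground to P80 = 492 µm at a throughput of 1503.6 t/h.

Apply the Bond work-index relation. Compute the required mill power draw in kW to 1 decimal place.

W = 10·Wi·[P80^(−½) − F80^(−½)]
W = 10·18.2·(1/√492 − 1/√10585) = 10·18.2·(0.035364) = 6.4362 kWh/t
Power = W × throughput = 6.4362 kWh/t × 1503.6 t/h = 9677.5 kW

P = 9677.5 kW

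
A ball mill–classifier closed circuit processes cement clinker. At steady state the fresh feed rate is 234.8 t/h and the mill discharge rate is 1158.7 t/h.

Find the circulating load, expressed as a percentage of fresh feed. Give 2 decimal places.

CL = 393.48 %

M = F + R at steady state, so:
R = M − F = 1158.7 − 234.8 = 923.9 t/h
CL = 100·R/F = 100·923.9/234.8 = 393.48 %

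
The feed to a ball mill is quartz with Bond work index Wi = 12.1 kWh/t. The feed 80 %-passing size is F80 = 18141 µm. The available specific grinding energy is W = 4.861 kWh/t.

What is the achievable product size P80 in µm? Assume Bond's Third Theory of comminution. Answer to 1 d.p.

W = 10 Wi / √P80 − 10 Wi / √F80
P80^(−½) = W/(10 Wi) + F80^(−½)
  = 4.8610/(10·12.1) + 1/√18141 = 0.040174 + 0.007425 = 0.047598
P80 = (1/0.047598)² = 21.0092² = 441.39 µm

P80 = 441.4 µm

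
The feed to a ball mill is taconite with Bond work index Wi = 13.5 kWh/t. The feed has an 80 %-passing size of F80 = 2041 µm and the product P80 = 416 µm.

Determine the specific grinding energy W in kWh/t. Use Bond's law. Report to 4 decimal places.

W = 3.6307 kWh/t

W = 10 Wi (P80^-0.5 − F80^-0.5)
1/√416 = 0.049029;  1/√2041 = 0.022135
W = 10·13.5·(0.049029 − 0.022135) = 3.6307 kWh/t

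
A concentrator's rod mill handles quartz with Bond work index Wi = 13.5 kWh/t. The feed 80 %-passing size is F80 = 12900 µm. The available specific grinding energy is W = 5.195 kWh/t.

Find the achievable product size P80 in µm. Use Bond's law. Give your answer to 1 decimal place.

W = 10·Wi·(P80^(-½) − F80^(-½))
P80^-0.5 = F80^-0.5 + W/(10 Wi)
  = 5.1950/(10·13.5) + 1/√12900 = 0.038481 + 0.008805 = 0.047286
P80 = (1/0.047286)² = 21.1479² = 447.23 µm

P80 = 447.2 µm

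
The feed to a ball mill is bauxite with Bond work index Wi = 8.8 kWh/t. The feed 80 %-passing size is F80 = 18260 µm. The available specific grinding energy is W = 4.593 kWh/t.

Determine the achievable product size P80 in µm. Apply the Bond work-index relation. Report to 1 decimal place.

W = 10·Wi·(P80^(-½) − F80^(-½))
P80^-0.5 = F80^-0.5 + W/(10 Wi)
  = 4.5930/(10·8.8) + 1/√18260 = 0.052193 + 0.007400 = 0.059593
P80 = (1/0.059593)² = 16.7804² = 281.58 µm

P80 = 281.6 µm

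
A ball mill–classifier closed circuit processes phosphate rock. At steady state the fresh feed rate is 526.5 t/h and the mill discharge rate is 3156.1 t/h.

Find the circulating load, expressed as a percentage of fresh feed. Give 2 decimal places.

Steady state: M = F + R.
R = M − F = 3156.1 − 526.5 = 2629.6 t/h
CL = 100·R/F = 100·2629.6/526.5 = 499.45 %

CL = 499.45 %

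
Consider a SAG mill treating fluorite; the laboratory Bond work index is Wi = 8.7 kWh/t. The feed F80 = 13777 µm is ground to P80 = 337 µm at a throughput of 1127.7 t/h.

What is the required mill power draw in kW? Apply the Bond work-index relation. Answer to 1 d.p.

W = 10·Wi·(P80^(-½) − F80^(-½))
W = 10·8.7·(1/√337 − 1/√13777) = 10·8.7·(0.045954) = 3.9980 kWh/t
P_mill = W·ṁ = 3.9980·1127.7 = 4508.5 kW

P = 4508.5 kW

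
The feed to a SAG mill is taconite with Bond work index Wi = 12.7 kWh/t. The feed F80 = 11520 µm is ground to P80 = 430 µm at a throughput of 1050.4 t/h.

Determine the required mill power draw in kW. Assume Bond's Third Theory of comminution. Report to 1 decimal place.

P = 5190.3 kW

Bond:  W = 10 Wi (1/√P − 1/√F)
W = 10·12.7·(1/√430 − 1/√11520) = 10·12.7·(0.038907) = 4.9412 kWh/t
Mill draw = 4.9412 × 1050.4 = 5190.3 kW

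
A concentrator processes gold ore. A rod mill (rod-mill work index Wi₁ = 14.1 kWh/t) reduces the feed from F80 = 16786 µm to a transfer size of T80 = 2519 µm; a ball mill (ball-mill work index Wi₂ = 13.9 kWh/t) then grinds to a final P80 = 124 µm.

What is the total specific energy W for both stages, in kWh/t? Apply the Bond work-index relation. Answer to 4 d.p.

W = 10 Wi / √P80 − 10 Wi / √F80
Stage 1 (16786→2519 µm, Wi₁=14.1): W₁ = 10·14.1·(0.019924 − 0.007718) = 1.7211 kWh/t
Stage 2 (2519→124 µm, Wi₂=13.9): W₂ = 10·13.9·(0.089803 − 0.019924) = 9.7131 kWh/t
W = W₁ + W₂ = 1.7211 + 9.7131 = 11.4341 kWh/t

W = 11.4341 kWh/t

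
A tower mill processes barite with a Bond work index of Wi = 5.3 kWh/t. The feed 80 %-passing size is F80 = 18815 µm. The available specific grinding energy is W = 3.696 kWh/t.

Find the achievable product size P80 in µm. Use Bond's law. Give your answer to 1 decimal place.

P80 = 168.5 µm

W = 10 Wi / √P80 − 10 Wi / √F80
⇒ 1/√P80 = W/(10·Wi) + 1/√F80
  = 3.6960/(10·5.3) + 1/√18815 = 0.069736 + 0.007290 = 0.077026
P80 = (1/0.077026)² = 12.9826² = 168.55 µm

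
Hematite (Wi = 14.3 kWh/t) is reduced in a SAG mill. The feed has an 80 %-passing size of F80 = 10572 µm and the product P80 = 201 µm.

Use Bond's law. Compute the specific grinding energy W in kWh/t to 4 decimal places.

W = 10·Wi·(P80^(-½) − F80^(-½))
1/√201 = 0.070535;  1/√10572 = 0.009726
W = 10·14.3·(0.070535 − 0.009726) = 8.6957 kWh/t

W = 8.6957 kWh/t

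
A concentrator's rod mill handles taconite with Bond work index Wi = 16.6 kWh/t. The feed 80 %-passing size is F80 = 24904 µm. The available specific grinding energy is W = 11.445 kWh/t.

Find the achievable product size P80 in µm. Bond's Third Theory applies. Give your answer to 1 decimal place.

Bond:  W = 10 Wi (1/√P − 1/√F)
P80^-0.5 = F80^-0.5 + W/(10 Wi)
  = 11.4450/(10·16.6) + 1/√24904 = 0.068946 + 0.006337 = 0.075283
P80 = (1/0.075283)² = 13.2833² = 176.45 µm

P80 = 176.4 µm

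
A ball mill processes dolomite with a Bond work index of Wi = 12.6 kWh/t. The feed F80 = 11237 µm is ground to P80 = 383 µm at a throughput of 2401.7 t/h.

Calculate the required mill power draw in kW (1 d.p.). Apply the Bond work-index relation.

P = 12608.1 kW

Bond: W = 10·Wi·(1/√P80 − 1/√F80)
W = 10·12.6·(1/√383 − 1/√11237) = 10·12.6·(0.041664) = 5.2497 kWh/t
P = W·T = 5.2497·2401.7 = 12608.1 kW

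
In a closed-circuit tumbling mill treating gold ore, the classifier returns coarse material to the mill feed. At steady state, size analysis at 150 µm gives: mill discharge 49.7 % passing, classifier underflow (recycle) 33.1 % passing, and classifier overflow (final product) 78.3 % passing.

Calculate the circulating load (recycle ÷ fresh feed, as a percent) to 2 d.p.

Mass balance on the −150 µm fraction:
d + r·d = r·u + o → r(d−u) = o−d
r = (78.3 − 49.7)/(49.7 − 33.1) = 28.6/16.6 = 1.7229
CL = 100·r = 172.29 %

CL = 172.29 %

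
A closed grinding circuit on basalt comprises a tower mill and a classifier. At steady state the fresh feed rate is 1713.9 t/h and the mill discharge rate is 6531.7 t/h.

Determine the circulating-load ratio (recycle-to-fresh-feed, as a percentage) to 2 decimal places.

M = F + R at steady state, so:
R = M − F = 6531.7 − 1713.9 = 4817.8 t/h
CL = 100·R/F = 100·4817.8/1713.9 = 281.10 %

CL = 281.10 %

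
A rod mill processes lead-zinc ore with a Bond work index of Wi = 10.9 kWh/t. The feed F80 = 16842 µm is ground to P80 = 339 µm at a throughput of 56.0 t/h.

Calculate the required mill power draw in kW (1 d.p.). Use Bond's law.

W = 10 Wi / √P80 − 10 Wi / √F80
W = 10·10.9·(1/√339 − 1/√16842) = 10·10.9·(0.046607) = 5.0802 kWh/t
P = W·T = 5.0802·56.0 = 284.5 kW

P = 284.5 kW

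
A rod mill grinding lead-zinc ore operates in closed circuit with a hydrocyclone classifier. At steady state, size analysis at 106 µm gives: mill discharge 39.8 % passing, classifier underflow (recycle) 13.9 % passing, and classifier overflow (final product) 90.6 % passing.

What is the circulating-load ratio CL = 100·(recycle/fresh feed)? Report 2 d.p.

Balance %-passing 106 µm (r = R/F):
(1+r)d = ru + o → r = (o−d)/(d−u)
r = (90.6 − 39.8)/(39.8 − 13.9) = 50.8/25.9 = 1.9614
CL = 100·r = 196.14 %

CL = 196.14 %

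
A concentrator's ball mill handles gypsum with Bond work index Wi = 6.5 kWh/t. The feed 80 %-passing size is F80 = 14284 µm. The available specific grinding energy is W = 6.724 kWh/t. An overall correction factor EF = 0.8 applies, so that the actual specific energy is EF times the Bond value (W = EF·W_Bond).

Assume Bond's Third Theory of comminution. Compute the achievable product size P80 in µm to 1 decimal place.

P80 = 52.8 µm

W = 10·Wi·[P80^(−½) − F80^(−½)]
W_Bond = W / EF = 6.724 / 0.8 = 8.4050 kWh/t
P80^-0.5 = F80^-0.5 + W_Bond/(10 Wi)
  = 8.4050/(10·6.5) + 1/√14284 = 0.129308 + 0.008367 = 0.137675
P80 = (1/0.137675)² = 7.2635² = 52.76 µm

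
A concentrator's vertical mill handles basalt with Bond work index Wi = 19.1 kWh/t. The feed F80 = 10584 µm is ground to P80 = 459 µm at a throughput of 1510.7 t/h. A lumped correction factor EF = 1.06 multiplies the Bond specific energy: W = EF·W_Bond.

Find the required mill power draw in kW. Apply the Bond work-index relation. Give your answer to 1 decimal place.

W = 10 Wi (P80^-0.5 − F80^-0.5)
W = 10·19.1·(1/√459 − 1/√10584) = 10·19.1·(0.036956) = 7.0586 kWh/t
Apply correction: 7.0586 × 1.06 = 7.4821 kWh/t
P = W·T = 7.4821·1510.7 = 11303.2 kW

P = 11303.2 kW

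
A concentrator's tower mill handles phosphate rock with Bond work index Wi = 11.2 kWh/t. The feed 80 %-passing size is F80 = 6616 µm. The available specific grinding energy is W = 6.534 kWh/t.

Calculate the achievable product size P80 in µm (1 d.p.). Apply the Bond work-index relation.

P80 = 200.4 µm

W = 10·Wi·(P80^(-½) − F80^(-½))
1/√P80 = 1/√F80 + W/(10·Wi)
  = 6.5340/(10·11.2) + 1/√6616 = 0.058339 + 0.012294 = 0.070634
P80 = (1/0.070634)² = 14.1576² = 200.44 µm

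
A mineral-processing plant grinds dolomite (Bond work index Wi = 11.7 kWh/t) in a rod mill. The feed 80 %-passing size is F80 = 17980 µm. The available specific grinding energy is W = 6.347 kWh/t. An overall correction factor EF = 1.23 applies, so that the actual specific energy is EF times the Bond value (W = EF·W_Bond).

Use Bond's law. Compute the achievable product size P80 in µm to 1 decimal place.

P80 = 376.1 µm

W = 10 Wi / √P80 − 10 Wi / √F80
W_Bond = W / EF = 6.347 / 1.23 = 5.1602 kWh/t
⇒ 1/√P80 = W_Bond/(10·Wi) + 1/√F80
  = 5.1602/(10·11.7) + 1/√17980 = 0.044104 + 0.007458 = 0.051562
P80 = (1/0.051562)² = 19.3943² = 376.14 µm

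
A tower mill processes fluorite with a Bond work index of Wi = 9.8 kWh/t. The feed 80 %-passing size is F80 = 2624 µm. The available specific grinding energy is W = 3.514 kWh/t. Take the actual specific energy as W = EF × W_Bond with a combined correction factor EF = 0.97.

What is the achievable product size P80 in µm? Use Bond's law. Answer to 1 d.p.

Bond: W = 10·Wi·(1/√P80 − 1/√F80)
W_Bond = W / EF = 3.514 / 0.97 = 3.6227 kWh/t
⇒ 1/√P80 = W_Bond/(10·Wi) + 1/√F80
  = 3.6227/(10·9.8) + 1/√2624 = 0.036966 + 0.019522 = 0.056488
P80 = (1/0.056488)² = 17.7029² = 313.39 µm

P80 = 313.4 µm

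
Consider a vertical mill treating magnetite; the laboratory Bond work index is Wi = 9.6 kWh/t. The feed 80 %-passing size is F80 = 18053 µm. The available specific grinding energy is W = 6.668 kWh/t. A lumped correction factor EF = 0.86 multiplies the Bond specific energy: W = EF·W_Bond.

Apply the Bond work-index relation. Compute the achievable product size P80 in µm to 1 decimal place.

Bond: W = 10·Wi·(1/√P80 − 1/√F80)
W_Bond = W / EF = 6.668 / 0.86 = 7.7535 kWh/t
⇒ 1/√P80 = W_Bond/(10·Wi) + 1/√F80
  = 7.7535/(10·9.6) + 1/√18053 = 0.080766 + 0.007443 = 0.088208
P80 = (1/0.088208)² = 11.3368² = 128.52 µm

P80 = 128.5 µm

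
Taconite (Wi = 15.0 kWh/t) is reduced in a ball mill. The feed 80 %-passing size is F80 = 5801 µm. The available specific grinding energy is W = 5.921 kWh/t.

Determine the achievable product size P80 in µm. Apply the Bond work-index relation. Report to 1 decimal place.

P80 = 361.4 µm

W_Bond = 10·Wi·(1/√P₈₀ − 1/√F₈₀)
1/√P80 = 1/√F80 + W/(10·Wi)
  = 5.9210/(10·15.0) + 1/√5801 = 0.039473 + 0.013130 = 0.052603
P80 = (1/0.052603)² = 19.0104² = 361.39 µm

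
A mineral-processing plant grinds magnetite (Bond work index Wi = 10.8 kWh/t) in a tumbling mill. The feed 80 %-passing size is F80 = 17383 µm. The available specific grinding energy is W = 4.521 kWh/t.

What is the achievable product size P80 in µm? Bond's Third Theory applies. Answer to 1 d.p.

P80 = 409.0 µm

Bond:  W = 10 Wi (1/√P − 1/√F)
P80^-0.5 = F80^-0.5 + W/(10 Wi)
  = 4.5210/(10·10.8) + 1/√17383 = 0.041861 + 0.007585 = 0.049446
P80 = (1/0.049446)² = 20.2242² = 409.02 µm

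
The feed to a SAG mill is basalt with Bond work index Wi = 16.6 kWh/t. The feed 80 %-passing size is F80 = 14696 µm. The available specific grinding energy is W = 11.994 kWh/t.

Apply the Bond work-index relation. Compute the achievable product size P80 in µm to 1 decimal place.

W = 10 Wi / √P80 − 10 Wi / √F80
⇒ 1/√P80 = W/(10 Wi) + 1/√F80
  = 11.9940/(10·16.6) + 1/√14696 = 0.072253 + 0.008249 = 0.080502
P80 = (1/0.080502)² = 12.4221² = 154.31 µm

P80 = 154.3 µm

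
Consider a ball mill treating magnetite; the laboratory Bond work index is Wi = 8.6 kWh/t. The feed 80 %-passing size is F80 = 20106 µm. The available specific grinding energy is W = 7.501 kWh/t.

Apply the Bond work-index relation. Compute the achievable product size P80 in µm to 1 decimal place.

W = 10·Wi·[P80^(−½) − F80^(−½)]
P80^-0.5 = F80^-0.5 + W/(10 Wi)
  = 7.5010/(10·8.6) + 1/√20106 = 0.087221 + 0.007052 = 0.094273
P80 = (1/0.094273)² = 10.6075² = 112.52 µm

P80 = 112.5 µm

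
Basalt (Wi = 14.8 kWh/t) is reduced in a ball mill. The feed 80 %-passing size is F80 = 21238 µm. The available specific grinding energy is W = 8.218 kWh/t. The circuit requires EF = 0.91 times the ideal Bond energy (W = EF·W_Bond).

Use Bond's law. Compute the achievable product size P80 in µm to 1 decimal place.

P80 = 217.0 µm

W = 10 Wi / √P80 − 10 Wi / √F80
W_Bond = W / EF = 8.218 / 0.91 = 9.0308 kWh/t
⇒ 1/√P80 = W_Bond/(10·Wi) + 1/√F80
  = 9.0308/(10·14.8) + 1/√21238 = 0.061019 + 0.006862 = 0.067881
P80 = (1/0.067881)² = 14.7318² = 217.02 µm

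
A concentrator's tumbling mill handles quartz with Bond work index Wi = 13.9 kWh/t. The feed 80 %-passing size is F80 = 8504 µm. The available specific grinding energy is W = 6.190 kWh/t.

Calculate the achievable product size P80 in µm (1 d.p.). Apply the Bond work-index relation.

P80 = 326.1 µm

W = 10·Wi·(P80^(-½) − F80^(-½))
P80^(−½) = W/(10 Wi) + F80^(−½)
  = 6.1900/(10·13.9) + 1/√8504 = 0.044532 + 0.010844 = 0.055376
P80 = (1/0.055376)² = 18.0583² = 326.10 µm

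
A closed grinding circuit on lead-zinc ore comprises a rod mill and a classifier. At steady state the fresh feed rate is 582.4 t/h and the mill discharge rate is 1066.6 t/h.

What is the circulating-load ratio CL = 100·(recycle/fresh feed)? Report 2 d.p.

Steady state: M = F + R.
R = M − F = 1066.6 − 582.4 = 484.2 t/h
CL = 100·R/F = 100·484.2/582.4 = 83.14 %

CL = 83.14 %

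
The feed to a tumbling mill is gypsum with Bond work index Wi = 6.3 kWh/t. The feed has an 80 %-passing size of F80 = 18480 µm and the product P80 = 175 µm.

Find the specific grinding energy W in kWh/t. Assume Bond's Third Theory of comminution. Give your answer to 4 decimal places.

Bond: W = 10·Wi·(1/√P80 − 1/√F80)
1/√175 = 0.075593;  1/√18480 = 0.007356
W = 10·6.3·(0.075593 − 0.007356) = 4.2989 kWh/t

W = 4.2989 kWh/t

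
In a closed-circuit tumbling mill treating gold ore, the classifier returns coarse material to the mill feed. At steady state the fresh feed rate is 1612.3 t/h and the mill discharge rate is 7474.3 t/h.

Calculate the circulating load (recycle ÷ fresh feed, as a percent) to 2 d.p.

Discharge = new feed + return, hence
R = M − F = 7474.3 − 1612.3 = 5862.0 t/h
CL = 100·R/F = 100·5862.0/1612.3 = 363.58 %

CL = 363.58 %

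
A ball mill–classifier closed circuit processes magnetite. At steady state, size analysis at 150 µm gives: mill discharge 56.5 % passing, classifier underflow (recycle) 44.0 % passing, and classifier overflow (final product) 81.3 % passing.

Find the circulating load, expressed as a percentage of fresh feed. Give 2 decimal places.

Classifier node, passing 150 µm:
(1+r)d = ru + o → r = (o−d)/(d−u)
r = (81.3 − 56.5)/(56.5 − 44.0) = 24.8/12.5 = 1.9840
CL = 100·r = 198.40 %

CL = 198.40 %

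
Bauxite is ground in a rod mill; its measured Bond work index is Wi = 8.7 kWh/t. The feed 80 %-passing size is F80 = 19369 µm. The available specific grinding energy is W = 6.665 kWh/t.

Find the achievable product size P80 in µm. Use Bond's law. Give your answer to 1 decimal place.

W = 10 Wi (1/√P80 − 1/√F80)  [Bond]
P80^(−½) = W/(10 Wi) + F80^(−½)
  = 6.6650/(10·8.7) + 1/√19369 = 0.076609 + 0.007185 = 0.083795
P80 = (1/0.083795)² = 11.9340² = 142.42 µm

P80 = 142.4 µm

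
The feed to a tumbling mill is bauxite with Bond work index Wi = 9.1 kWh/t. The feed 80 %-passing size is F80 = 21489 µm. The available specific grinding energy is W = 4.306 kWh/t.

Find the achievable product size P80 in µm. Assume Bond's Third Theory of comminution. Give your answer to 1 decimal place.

Bond: W = 10·Wi·(1/√P80 − 1/√F80)
⇒ 1/√P80 = W/(10 Wi) + 1/√F80
  = 4.3060/(10·9.1) + 1/√21489 = 0.047319 + 0.006822 = 0.054140
P80 = (1/0.054140)² = 18.4705² = 341.16 µm

P80 = 341.2 µm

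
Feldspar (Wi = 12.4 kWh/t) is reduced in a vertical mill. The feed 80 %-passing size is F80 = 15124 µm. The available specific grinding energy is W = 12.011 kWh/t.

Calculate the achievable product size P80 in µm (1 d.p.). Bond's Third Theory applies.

P80 = 90.7 µm

W = 10 Wi (1/√P80 − 1/√F80)  [Bond]
P80^-0.5 = F80^-0.5 + W/(10 Wi)
  = 12.0110/(10·12.4) + 1/√15124 = 0.096863 + 0.008131 = 0.104994
P80 = (1/0.104994)² = 9.5243² = 90.71 µm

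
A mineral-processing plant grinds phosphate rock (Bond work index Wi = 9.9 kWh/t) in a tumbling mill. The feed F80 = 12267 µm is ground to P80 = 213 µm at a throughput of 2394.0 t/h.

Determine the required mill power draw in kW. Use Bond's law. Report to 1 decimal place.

W = 10·Wi·(P80^(-½) − F80^(-½))
W = 10·9.9·(1/√213 − 1/√12267) = 10·9.9·(0.059490) = 5.8895 kWh/t
P = W·T = 5.8895·2394.0 = 14099.5 kW

P = 14099.5 kW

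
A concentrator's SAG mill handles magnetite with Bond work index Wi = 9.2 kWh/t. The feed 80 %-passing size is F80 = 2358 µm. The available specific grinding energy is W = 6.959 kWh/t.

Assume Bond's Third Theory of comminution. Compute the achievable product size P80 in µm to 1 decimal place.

W = 10 Wi / √P80 − 10 Wi / √F80
⇒ 1/√P80 = W/(10·Wi) + 1/√F80
  = 6.9590/(10·9.2) + 1/√2358 = 0.075641 + 0.020593 = 0.096235
P80 = (1/0.096235)² = 10.3913² = 107.98 µm

P80 = 108.0 µm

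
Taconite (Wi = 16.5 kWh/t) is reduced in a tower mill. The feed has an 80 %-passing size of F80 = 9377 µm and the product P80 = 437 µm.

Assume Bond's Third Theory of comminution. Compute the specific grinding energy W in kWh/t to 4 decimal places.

W = 6.1891 kWh/t

W = 10·Wi·(P80^(-½) − F80^(-½))
1/√437 = 0.047836;  1/√9377 = 0.010327
W = 10·16.5·(0.047836 − 0.010327) = 6.1891 kWh/t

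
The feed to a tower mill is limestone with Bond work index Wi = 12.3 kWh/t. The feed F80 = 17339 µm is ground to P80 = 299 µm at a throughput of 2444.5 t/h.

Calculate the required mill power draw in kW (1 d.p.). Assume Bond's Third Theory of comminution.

W_Bond = 10·Wi·(1/√P₈₀ − 1/√F₈₀)
W = 10·12.3·(1/√299 − 1/√17339) = 10·12.3·(0.050237) = 6.1792 kWh/t
Mill draw = 6.1792 × 2444.5 = 15105.0 kW

P = 15105.0 kW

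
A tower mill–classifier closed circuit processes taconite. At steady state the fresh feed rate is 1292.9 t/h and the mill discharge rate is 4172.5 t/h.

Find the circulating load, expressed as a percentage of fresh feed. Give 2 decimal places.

Mill node: discharge = fresh + recycle.
R = M − F = 4172.5 − 1292.9 = 2879.6 t/h
CL = 100·R/F = 100·2879.6/1292.9 = 222.72 %

CL = 222.72 %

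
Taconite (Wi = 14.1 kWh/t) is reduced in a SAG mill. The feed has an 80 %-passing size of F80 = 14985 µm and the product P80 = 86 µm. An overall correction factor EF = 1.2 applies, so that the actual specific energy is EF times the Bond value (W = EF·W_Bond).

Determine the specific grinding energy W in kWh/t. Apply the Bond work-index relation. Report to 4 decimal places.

W = 16.8631 kWh/t

W = 10 Wi / √P80 − 10 Wi / √F80
1/√86 = 0.107833;  1/√14985 = 0.008169
W = 10·14.1·(0.107833 − 0.008169) = 14.0526 kWh/t
Corrected W = EF·W_Bond = 1.2·14.0526 = 16.8631 kWh/t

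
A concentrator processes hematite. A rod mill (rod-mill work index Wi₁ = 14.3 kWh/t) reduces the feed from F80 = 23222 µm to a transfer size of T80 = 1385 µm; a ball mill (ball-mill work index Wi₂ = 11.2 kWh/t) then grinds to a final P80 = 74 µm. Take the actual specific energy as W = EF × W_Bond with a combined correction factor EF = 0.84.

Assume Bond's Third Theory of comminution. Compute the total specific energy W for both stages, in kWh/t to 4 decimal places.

W = 10.8480 kWh/t

W = 10 Wi (1/√P80 − 1/√F80)  [Bond]
Stage 1 (23222→1385 µm, Wi₁=14.3): W₁ = 10·14.3·(0.026870 − 0.006562) = 2.9041 kWh/t
Stage 2 (1385→74 µm, Wi₂=11.2): W₂ = 10·11.2·(0.116248 − 0.026870) = 10.0102 kWh/t
W = W₁ + W₂ = 2.9041 + 10.0102 = 12.9143 kWh/t
W_actual = 0.84 × 12.9143 = 10.8480 kWh/t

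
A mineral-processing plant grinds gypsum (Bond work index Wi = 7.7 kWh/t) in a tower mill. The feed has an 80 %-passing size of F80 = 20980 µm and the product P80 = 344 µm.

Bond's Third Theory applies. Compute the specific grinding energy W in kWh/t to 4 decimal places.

W = 10·Wi·(P80^(-½) − F80^(-½))
1/√344 = 0.053916;  1/√20980 = 0.006904
W = 10·7.7·(0.053916 − 0.006904) = 3.6200 kWh/t

W = 3.6200 kWh/t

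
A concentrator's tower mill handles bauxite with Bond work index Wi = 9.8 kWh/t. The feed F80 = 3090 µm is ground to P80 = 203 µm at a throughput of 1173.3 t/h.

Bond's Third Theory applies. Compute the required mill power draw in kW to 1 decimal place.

W = 10 Wi (1/√P80 − 1/√F80)  [Bond]
W = 10·9.8·(1/√203 − 1/√3090) = 10·9.8·(0.052197) = 5.1153 kWh/t
P_mill = W·ṁ = 5.1153·1173.3 = 6001.8 kW

P = 6001.8 kW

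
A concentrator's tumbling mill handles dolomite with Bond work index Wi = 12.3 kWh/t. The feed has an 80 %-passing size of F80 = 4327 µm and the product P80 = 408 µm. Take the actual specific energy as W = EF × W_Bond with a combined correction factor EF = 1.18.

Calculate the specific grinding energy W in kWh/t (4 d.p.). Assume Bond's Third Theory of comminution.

W = 4.9791 kWh/t

W = 10 Wi / √P80 − 10 Wi / √F80
1/√408 = 0.049507;  1/√4327 = 0.015202
W = 10·12.3·(0.049507 − 0.015202) = 4.2195 kWh/t
Apply correction: 4.2195 × 1.18 = 4.9791 kWh/t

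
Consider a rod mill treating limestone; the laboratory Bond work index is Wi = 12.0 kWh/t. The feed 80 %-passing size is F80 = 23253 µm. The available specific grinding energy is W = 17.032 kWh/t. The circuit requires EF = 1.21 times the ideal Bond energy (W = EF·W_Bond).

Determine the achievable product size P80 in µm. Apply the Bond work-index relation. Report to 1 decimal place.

W = 10·Wi·[P80^(−½) − F80^(−½)]
W_Bond = W / EF = 17.032 / 1.21 = 14.0760 kWh/t
⇒ 1/√P80 = W_Bond/(10 Wi) + 1/√F80
  = 14.0760/(10·12.0) + 1/√23253 = 0.117300 + 0.006558 = 0.123858
P80 = (1/0.123858)² = 8.0738² = 65.19 µm

P80 = 65.2 µm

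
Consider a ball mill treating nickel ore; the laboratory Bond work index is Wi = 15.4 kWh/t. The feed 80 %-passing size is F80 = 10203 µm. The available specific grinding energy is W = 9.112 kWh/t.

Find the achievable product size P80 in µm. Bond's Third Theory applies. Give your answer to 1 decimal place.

P80 = 209.6 µm

W = 10·Wi·[P80^(−½) − F80^(−½)]
P80^(−½) = W/(10 Wi) + F80^(−½)
  = 9.1120/(10·15.4) + 1/√10203 = 0.059169 + 0.009900 = 0.069069
P80 = (1/0.069069)² = 14.4783² = 209.62 µm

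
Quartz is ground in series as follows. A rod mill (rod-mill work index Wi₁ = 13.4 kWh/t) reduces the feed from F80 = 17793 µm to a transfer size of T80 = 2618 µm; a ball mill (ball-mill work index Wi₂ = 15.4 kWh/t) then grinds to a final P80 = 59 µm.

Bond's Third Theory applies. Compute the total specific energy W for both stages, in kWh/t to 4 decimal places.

W = 10 Wi (1/√P80 − 1/√F80)  [Bond]
Stage 1 (17793→2618 µm, Wi₁=13.4): W₁ = 10·13.4·(0.019544 − 0.007497) = 1.6143 kWh/t
Stage 2 (2618→59 µm, Wi₂=15.4): W₂ = 10·15.4·(0.130189 − 0.019544) = 17.0393 kWh/t
W = W₁ + W₂ = 1.6143 + 17.0393 = 18.6536 kWh/t

W = 18.6536 kWh/t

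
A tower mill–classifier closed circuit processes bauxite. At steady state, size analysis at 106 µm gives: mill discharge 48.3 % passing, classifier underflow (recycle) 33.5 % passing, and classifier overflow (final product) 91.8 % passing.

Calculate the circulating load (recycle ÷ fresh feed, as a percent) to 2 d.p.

Classifier node, passing 106 µm:
Fd + Rd = Ru + Fo ⇒ R/F = (o−d)/(d−u)
r = (91.8 − 48.3)/(48.3 − 33.5) = 43.5/14.8 = 2.9392
CL = 100·r = 293.92 %

CL = 293.92 %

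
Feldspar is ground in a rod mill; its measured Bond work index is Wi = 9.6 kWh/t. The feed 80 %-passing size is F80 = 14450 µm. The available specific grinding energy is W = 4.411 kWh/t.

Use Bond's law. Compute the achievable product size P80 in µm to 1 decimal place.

P80 = 339.6 µm

W = 10·Wi·[P80^(−½) − F80^(−½)]
P80^(−½) = W/(10 Wi) + F80^(−½)
  = 4.4110/(10·9.6) + 1/√14450 = 0.045948 + 0.008319 = 0.054267
P80 = (1/0.054267)² = 18.4275² = 339.57 µm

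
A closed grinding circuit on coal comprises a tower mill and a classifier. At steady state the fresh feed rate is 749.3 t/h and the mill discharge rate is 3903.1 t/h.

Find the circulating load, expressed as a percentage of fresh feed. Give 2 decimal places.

CL = 420.90 %

Mill node: discharge = fresh + recycle.
R = M − F = 3903.1 − 749.3 = 3153.8 t/h
CL = 100·R/F = 100·3153.8/749.3 = 420.90 %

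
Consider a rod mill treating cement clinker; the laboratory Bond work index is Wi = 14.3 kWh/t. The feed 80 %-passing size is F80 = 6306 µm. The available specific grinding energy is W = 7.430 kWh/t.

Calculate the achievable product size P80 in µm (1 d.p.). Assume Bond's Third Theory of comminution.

P80 = 240.0 µm

W = 10·Wi·[P80^(−½) − F80^(−½)]
P80^-0.5 = F80^-0.5 + W/(10 Wi)
  = 7.4300/(10·14.3) + 1/√6306 = 0.051958 + 0.012593 = 0.064551
P80 = (1/0.064551)² = 15.4917² = 239.99 µm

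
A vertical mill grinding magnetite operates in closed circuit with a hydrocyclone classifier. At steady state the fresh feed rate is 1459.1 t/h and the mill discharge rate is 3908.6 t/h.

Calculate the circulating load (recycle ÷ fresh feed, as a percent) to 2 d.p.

CL = 167.88 %

Mill node: discharge = fresh + recycle.
R = M − F = 3908.6 − 1459.1 = 2449.5 t/h
CL = 100·R/F = 100·2449.5/1459.1 = 167.88 %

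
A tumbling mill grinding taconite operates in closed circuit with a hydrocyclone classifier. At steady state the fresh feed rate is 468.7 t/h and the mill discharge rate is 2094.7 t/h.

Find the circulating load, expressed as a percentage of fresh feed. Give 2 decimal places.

Discharge = new feed + return, hence
R = M − F = 2094.7 − 468.7 = 1626.0 t/h
CL = 100·R/F = 100·1626.0/468.7 = 346.92 %

CL = 346.92 %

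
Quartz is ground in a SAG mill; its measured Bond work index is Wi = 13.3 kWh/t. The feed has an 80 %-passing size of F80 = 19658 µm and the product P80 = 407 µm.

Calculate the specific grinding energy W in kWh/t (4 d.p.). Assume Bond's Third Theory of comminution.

Bond: W = 10·Wi·(1/√P80 − 1/√F80)
1/√407 = 0.049568;  1/√19658 = 0.007132
W = 10·13.3·(0.049568 − 0.007132) = 5.6440 kWh/t

W = 5.6440 kWh/t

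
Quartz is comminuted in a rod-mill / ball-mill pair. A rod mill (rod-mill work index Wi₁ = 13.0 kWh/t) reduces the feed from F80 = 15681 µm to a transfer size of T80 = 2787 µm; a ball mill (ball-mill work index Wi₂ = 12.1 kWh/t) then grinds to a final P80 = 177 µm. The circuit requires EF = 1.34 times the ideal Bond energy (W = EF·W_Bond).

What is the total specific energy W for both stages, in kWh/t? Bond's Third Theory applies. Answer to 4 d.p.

W = 11.0245 kWh/t

W = 10 Wi (1/√P80 − 1/√F80)  [Bond]
Stage 1 (15681→2787 µm, Wi₁=13.0): W₁ = 10·13.0·(0.018942 − 0.007986) = 1.4244 kWh/t
Stage 2 (2787→177 µm, Wi₂=12.1): W₂ = 10·12.1·(0.075165 − 0.018942) = 6.8029 kWh/t
W = W₁ + W₂ = 1.4244 + 6.8029 = 8.2273 kWh/t
Apply correction: 8.2273 × 1.34 = 11.0245 kWh/t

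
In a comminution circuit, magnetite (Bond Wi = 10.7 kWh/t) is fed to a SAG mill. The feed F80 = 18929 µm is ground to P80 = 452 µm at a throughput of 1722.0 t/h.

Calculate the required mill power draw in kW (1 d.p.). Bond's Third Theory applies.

Bond: W = 10·Wi·(1/√P80 − 1/√F80)
W = 10·10.7·(1/√452 − 1/√18929) = 10·10.7·(0.039768) = 4.2551 kWh/t
Mill draw = 4.2551 × 1722.0 = 7327.4 kW

P = 7327.4 kW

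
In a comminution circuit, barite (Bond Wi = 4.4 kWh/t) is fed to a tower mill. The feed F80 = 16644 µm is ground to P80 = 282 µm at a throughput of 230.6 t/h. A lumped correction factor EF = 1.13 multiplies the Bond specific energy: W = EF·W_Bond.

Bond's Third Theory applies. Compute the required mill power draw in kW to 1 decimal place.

P = 593.9 kW

W = 10·Wi·[P80^(−½) − F80^(−½)]
W = 10·4.4·(1/√282 − 1/√16644) = 10·4.4·(0.051798) = 2.2791 kWh/t
Corrected W = EF·W_Bond = 1.13·2.2791 = 2.5754 kWh/t
P_mill = W·ṁ = 2.5754·230.6 = 593.9 kW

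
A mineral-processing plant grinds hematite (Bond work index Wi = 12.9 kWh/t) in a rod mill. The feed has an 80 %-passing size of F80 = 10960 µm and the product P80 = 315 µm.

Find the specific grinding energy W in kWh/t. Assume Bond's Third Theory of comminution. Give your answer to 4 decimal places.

W = 10 Wi (P80^-0.5 − F80^-0.5)
1/√315 = 0.056344;  1/√10960 = 0.009552
W = 10·12.9·(0.056344 − 0.009552) = 6.0361 kWh/t

W = 6.0361 kWh/t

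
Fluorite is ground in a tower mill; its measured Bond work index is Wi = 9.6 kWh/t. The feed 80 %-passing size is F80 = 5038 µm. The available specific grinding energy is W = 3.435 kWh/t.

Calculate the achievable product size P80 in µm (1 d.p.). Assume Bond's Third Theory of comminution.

Bond:  W = 10 Wi (1/√P − 1/√F)
⇒ 1/√P80 = W/(10·Wi) + 1/√F80
  = 3.4350/(10·9.6) + 1/√5038 = 0.035781 + 0.014089 = 0.049870
P80 = (1/0.049870)² = 20.0522² = 402.09 µm

P80 = 402.1 µm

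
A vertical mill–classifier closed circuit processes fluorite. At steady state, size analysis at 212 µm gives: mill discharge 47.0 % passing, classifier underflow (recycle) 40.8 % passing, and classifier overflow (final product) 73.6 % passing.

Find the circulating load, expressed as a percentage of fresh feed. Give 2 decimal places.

CL = 429.03 %

Mass balance on the −212 µm fraction:
d + r·d = r·u + o → r(d−u) = o−d
r = (73.6 − 47.0)/(47.0 − 40.8) = 26.6/6.2 = 4.2903
CL = 100·r = 429.03 %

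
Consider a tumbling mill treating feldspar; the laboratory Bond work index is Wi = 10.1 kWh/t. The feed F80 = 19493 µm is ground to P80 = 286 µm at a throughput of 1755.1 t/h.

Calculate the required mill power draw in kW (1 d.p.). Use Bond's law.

W = 10 Wi / √P80 − 10 Wi / √F80
W = 10·10.1·(1/√286 − 1/√19493) = 10·10.1·(0.051969) = 5.2488 kWh/t
P = W·T = 5.2488·1755.1 = 9212.3 kW

P = 9212.3 kW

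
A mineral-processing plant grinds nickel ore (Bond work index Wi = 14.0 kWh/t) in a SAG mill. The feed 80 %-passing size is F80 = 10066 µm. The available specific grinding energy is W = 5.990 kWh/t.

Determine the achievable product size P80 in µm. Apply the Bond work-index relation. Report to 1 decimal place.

P80 = 359.3 µm

Bond: W = 10·Wi·(1/√P80 − 1/√F80)
1/√P80 = 1/√F80 + W/(10·Wi)
  = 5.9900/(10·14.0) + 1/√10066 = 0.042786 + 0.009967 = 0.052753
P80 = (1/0.052753)² = 18.9563² = 359.34 µm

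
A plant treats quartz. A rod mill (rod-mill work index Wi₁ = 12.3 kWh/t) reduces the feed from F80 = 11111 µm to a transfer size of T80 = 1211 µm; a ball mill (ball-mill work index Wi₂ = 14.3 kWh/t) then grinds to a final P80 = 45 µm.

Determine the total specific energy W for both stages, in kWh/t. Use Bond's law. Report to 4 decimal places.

Bond: W = 10·Wi·(1/√P80 − 1/√F80)
Stage 1 (11111→1211 µm, Wi₁=12.3): W₁ = 10·12.3·(0.028736 − 0.009487) = 2.3677 kWh/t
Stage 2 (1211→45 µm, Wi₂=14.3): W₂ = 10·14.3·(0.149071 − 0.028736) = 17.2079 kWh/t
W = W₁ + W₂ = 2.3677 + 17.2079 = 19.5756 kWh/t

W = 19.5756 kWh/t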